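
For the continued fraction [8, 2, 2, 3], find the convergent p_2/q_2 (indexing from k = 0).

Using pₖ = aₖpₖ₋₁ + pₖ₋₂, qₖ = aₖqₖ₋₁ + qₖ₋₂ (with p₋₁=1, p₋₂=0, q₋₁=0, q₋₂=1):
  k=0: a=8, p=8, q=1
  k=1: a=2, p=17, q=2
  k=2: a=2, p=42, q=5

42/5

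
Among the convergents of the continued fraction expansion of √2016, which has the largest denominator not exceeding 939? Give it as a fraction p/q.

40365/899

√2016 = [44; 1, 8, 1, 88, …] (period length 4).
Convergents:
  p_0/q_0 = 44/1
  p_1/q_1 = 45/1
  p_2/q_2 = 404/9
  p_3/q_3 = 449/10
  p_4/q_4 = 39916/889
  p_5/q_5 = 40365/899
  p_6/q_6 = 362836/8081
q_5 = 899 ≤ 939 < 8081 = q_6, so the answer is 40365/899.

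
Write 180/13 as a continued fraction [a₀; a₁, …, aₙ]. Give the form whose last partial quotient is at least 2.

180 = 13·13 + 11
13 = 1·11 + 2
11 = 5·2 + 1
2 = 2·1 + 0  (stop)
So 180/13 = [13; 1, 5, 2].

[13; 1, 5, 2]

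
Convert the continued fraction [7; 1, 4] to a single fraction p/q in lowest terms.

39/5

Using pₖ = aₖpₖ₋₁ + pₖ₋₂ and qₖ = aₖqₖ₋₁ + qₖ₋₂:
  k=0: a=7, p=7, q=1
  k=1: a=1, p=8, q=1
  k=2: a=4, p=39, q=5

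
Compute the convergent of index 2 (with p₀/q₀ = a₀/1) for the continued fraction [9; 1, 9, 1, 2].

99/10

Using pₖ = aₖpₖ₋₁ + pₖ₋₂, qₖ = aₖqₖ₋₁ + qₖ₋₂ (with p₋₁=1, p₋₂=0, q₋₁=0, q₋₂=1):
  k=0: a=9, p=9, q=1
  k=1: a=1, p=10, q=1
  k=2: a=9, p=99, q=10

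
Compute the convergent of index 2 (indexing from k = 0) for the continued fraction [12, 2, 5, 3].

137/11

Using pₖ = aₖpₖ₋₁ + pₖ₋₂, qₖ = aₖqₖ₋₁ + qₖ₋₂ (with p₋₁=1, p₋₂=0, q₋₁=0, q₋₂=1):
  k=0: a=12, p=12, q=1
  k=1: a=2, p=25, q=2
  k=2: a=5, p=137, q=11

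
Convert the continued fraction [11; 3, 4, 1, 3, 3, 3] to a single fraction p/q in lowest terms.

Fold from the inside: start with 3/1.
  3 + 1/3 = 10/3
  3 + 3/10 = 33/10
  1 + 10/33 = 43/33
  4 + 33/43 = 205/43
  3 + 43/205 = 658/205
  11 + 205/658 = 7443/658

7443/658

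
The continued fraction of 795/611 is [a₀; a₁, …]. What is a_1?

3

795 = 1·611 + 184   →  a_0 = 1
611 = 3·184 + 59   →  a_1 = 3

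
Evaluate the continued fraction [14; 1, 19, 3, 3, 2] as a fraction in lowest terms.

Using pₖ = aₖpₖ₋₁ + pₖ₋₂ and qₖ = aₖqₖ₋₁ + qₖ₋₂:
  k=0: a=14, p=14, q=1
  k=1: a=1, p=15, q=1
  k=2: a=19, p=299, q=20
  k=3: a=3, p=912, q=61
  k=4: a=3, p=3035, q=203
  k=5: a=2, p=6982, q=467

6982/467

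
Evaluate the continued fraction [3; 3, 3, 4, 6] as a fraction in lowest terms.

885/268

Fold from the inside: start with 6/1.
  4 + 1/6 = 25/6
  3 + 6/25 = 81/25
  3 + 25/81 = 268/81
  3 + 81/268 = 885/268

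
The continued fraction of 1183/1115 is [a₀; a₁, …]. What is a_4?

1

1183 = 1·1115 + 68   →  a_0 = 1
1115 = 16·68 + 27   →  a_1 = 16
68 = 2·27 + 14   →  a_2 = 2
27 = 1·14 + 13   →  a_3 = 1
14 = 1·13 + 1   →  a_4 = 1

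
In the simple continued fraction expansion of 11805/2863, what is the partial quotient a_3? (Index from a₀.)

11805 = 4·2863 + 353   →  a_0 = 4
2863 = 8·353 + 39   →  a_1 = 8
353 = 9·39 + 2   →  a_2 = 9
39 = 19·2 + 1   →  a_3 = 19

19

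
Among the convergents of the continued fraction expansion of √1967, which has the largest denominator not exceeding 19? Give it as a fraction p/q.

√1967 = [44; 2, 1, 5, 1, 2, 88, …] (period length 6).
Convergents:
  p_0/q_0 = 44/1
  p_1/q_1 = 89/2
  p_2/q_2 = 133/3
  p_3/q_3 = 754/17
  p_4/q_4 = 887/20
q_3 = 17 ≤ 19 < 20 = q_4, so the answer is 754/17.

754/17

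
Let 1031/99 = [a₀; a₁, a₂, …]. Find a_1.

1031 = 10·99 + 41   →  a_0 = 10
99 = 2·41 + 17   →  a_1 = 2

2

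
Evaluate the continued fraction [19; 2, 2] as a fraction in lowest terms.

97/5

Fold from the inside: start with 2/1.
  2 + 1/2 = 5/2
  19 + 2/5 = 97/5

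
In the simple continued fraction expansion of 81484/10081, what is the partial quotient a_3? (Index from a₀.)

81484 = 8·10081 + 836   →  a_0 = 8
10081 = 12·836 + 49   →  a_1 = 12
836 = 17·49 + 3   →  a_2 = 17
49 = 16·3 + 1   →  a_3 = 16

16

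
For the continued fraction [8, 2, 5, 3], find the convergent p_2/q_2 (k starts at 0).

Using pₖ = aₖpₖ₋₁ + pₖ₋₂, qₖ = aₖqₖ₋₁ + qₖ₋₂ (with p₋₁=1, p₋₂=0, q₋₁=0, q₋₂=1):
  k=0: a=8, p=8, q=1
  k=1: a=2, p=17, q=2
  k=2: a=5, p=93, q=11

93/11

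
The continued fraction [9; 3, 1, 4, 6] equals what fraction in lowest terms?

Using pₖ = aₖpₖ₋₁ + pₖ₋₂ and qₖ = aₖqₖ₋₁ + qₖ₋₂:
  k=0: a=9, p=9, q=1
  k=1: a=3, p=28, q=3
  k=2: a=1, p=37, q=4
  k=3: a=4, p=176, q=19
  k=4: a=6, p=1093, q=118

1093/118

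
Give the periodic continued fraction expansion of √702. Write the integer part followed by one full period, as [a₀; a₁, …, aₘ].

a₀ = ⌊√702⌋ = 26.

[26; 2, 52]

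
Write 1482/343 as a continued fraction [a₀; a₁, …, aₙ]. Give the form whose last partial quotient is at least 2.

[4; 3, 8, 2, 6]

1482 = 4*343 + 110
343 = 3*110 + 13
110 = 8*13 + 6
13 = 2*6 + 1
6 = 6*1 + 0  (stop)
So 1482/343 = [4; 3, 8, 2, 6].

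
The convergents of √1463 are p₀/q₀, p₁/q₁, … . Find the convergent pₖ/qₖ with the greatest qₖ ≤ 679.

√1463 = [38; 4, 76, …] (period length 2).
Convergents:
  p_0/q_0 = 38/1
  p_1/q_1 = 153/4
  p_2/q_2 = 11666/305
  p_3/q_3 = 46817/1224
q_2 = 305 ≤ 679 < 1224 = q_3, so the answer is 11666/305.

11666/305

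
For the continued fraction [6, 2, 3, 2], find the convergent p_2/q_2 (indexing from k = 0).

45/7

Using pₖ = aₖpₖ₋₁ + pₖ₋₂, qₖ = aₖqₖ₋₁ + qₖ₋₂ (with p₋₁=1, p₋₂=0, q₋₁=0, q₋₂=1):
  k=0: a=6, p=6, q=1
  k=1: a=2, p=13, q=2
  k=2: a=3, p=45, q=7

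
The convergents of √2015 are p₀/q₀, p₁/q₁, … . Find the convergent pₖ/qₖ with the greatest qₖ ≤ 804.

√2015 = [44; 1, 7, 1, 88, …] (period length 4).
Convergents:
  p_0/q_0 = 44/1
  p_1/q_1 = 45/1
  p_2/q_2 = 359/8
  p_3/q_3 = 404/9
  p_4/q_4 = 35911/800
  p_5/q_5 = 36315/809
q_4 = 800 ≤ 804 < 809 = q_5, so the answer is 35911/800.

35911/800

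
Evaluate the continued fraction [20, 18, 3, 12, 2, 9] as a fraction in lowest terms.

Using pₖ = aₖpₖ₋₁ + pₖ₋₂ and qₖ = aₖqₖ₋₁ + qₖ₋₂:
  k=0: a=20, p=20, q=1
  k=1: a=18, p=361, q=18
  k=2: a=3, p=1103, q=55
  k=3: a=12, p=13597, q=678
  k=4: a=2, p=28297, q=1411
  k=5: a=9, p=268270, q=13377

268270/13377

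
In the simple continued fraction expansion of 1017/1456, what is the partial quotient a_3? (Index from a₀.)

3

1017 = 0·1456 + 1017   →  a_0 = 0
1456 = 1·1017 + 439   →  a_1 = 1
1017 = 2·439 + 139   →  a_2 = 2
439 = 3·139 + 22   →  a_3 = 3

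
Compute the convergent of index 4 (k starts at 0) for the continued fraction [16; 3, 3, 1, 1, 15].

Using pₖ = aₖpₖ₋₁ + pₖ₋₂, qₖ = aₖqₖ₋₁ + qₖ₋₂ (with p₋₁=1, p₋₂=0, q₋₁=0, q₋₂=1):
  k=0: a=16, p=16, q=1
  k=1: a=3, p=49, q=3
  k=2: a=3, p=163, q=10
  k=3: a=1, p=212, q=13
  k=4: a=1, p=375, q=23

375/23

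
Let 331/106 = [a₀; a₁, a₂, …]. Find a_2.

331 = 3·106 + 13   →  a_0 = 3
106 = 8·13 + 2   →  a_1 = 8
13 = 6·2 + 1   →  a_2 = 6

6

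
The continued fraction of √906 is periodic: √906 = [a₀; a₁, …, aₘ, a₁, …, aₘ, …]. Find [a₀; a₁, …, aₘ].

a₀ = ⌊√906⌋ = 30.
With m₀=0, d₀=1 and mₖ₊₁ = dₖaₖ − mₖ, dₖ₊₁ = (n − mₖ₊₁²)/dₖ, aₖ₊₁ = ⌊(a₀+mₖ₊₁)/dₖ₊₁⌋:
  k=1: m=30, d=6, a=10
  k=2: m=30, d=1, a=60
d=1 and a=2a₀=60 at k=2, so the next step gives (m, d) = (30, 6) again — its k=1 value — and the period has length 2.

[30; 10, 60]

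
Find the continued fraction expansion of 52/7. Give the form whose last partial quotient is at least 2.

[7; 2, 3]

52 = 7·7 + 3
7 = 2·3 + 1
3 = 3·1 + 0  (stop)
So 52/7 = [7; 2, 3].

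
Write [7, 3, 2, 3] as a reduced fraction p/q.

Fold from the inside: start with 3/1.
  2 + 1/3 = 7/3
  3 + 3/7 = 24/7
  7 + 7/24 = 175/24

175/24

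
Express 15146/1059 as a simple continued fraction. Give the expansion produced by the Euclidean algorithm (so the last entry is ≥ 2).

[14; 3, 3, 4, 3, 3, 2]

15146 = 14·1059 + 320
1059 = 3·320 + 99
320 = 3·99 + 23
99 = 4·23 + 7
23 = 3·7 + 2
7 = 3·2 + 1
2 = 2·1 + 0  (stop)
So 15146/1059 = [14; 3, 3, 4, 3, 3, 2].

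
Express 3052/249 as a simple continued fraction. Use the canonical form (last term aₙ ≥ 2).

[12; 3, 1, 8, 7]

3052 = 12·249 + 64
249 = 3·64 + 57
64 = 1·57 + 7
57 = 8·7 + 1
7 = 7·1 + 0  (stop)
So 3052/249 = [12; 3, 1, 8, 7].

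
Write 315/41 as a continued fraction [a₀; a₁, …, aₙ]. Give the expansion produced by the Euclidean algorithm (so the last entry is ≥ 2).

315 = 7×41 + 28
41 = 1×28 + 13
28 = 2×13 + 2
13 = 6×2 + 1
2 = 2×1 + 0  (stop)
So 315/41 = [7; 1, 2, 6, 2].

[7; 1, 2, 6, 2]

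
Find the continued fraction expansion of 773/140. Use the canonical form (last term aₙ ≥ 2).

773 = 5·140 + 73
140 = 1·73 + 67
73 = 1·67 + 6
67 = 11·6 + 1
6 = 6·1 + 0  (stop)
So 773/140 = [5; 1, 1, 11, 6].

[5; 1, 1, 11, 6]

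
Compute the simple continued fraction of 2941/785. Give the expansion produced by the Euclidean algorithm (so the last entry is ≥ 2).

[3; 1, 2, 1, 17, 11]

2941 = 3*785 + 586
785 = 1*586 + 199
586 = 2*199 + 188
199 = 1*188 + 11
188 = 17*11 + 1
11 = 11*1 + 0  (stop)
So 2941/785 = [3; 1, 2, 1, 17, 11].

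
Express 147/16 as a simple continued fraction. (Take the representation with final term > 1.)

147 = 9×16 + 3
16 = 5×3 + 1
3 = 3×1 + 0  (stop)
So 147/16 = [9; 5, 3].

[9; 5, 3]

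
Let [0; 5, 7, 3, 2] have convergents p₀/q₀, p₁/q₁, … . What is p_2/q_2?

Using pₖ = aₖpₖ₋₁ + pₖ₋₂, qₖ = aₖqₖ₋₁ + qₖ₋₂ (with p₋₁=1, p₋₂=0, q₋₁=0, q₋₂=1):
  k=0: a=0, p=0, q=1
  k=1: a=5, p=1, q=5
  k=2: a=7, p=7, q=36

7/36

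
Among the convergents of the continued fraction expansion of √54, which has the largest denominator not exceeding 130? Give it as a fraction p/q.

√54 = [7; 2, 1, 6, 1, 2, 14, …] (period length 6).
Convergents:
  p_0/q_0 = 7/1
  p_1/q_1 = 15/2
  p_2/q_2 = 22/3
  p_3/q_3 = 147/20
  p_4/q_4 = 169/23
  p_5/q_5 = 485/66
  p_6/q_6 = 6959/947
q_5 = 66 ≤ 130 < 947 = q_6, so the answer is 485/66.

485/66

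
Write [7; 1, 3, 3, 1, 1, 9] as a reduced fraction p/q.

2229/287

Fold from the inside: start with 9/1.
  1 + 1/9 = 10/9
  1 + 9/10 = 19/10
  3 + 10/19 = 67/19
  3 + 19/67 = 220/67
  1 + 67/220 = 287/220
  7 + 220/287 = 2229/287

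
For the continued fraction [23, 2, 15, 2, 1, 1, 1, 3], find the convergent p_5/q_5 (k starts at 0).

3734/159

Using pₖ = aₖpₖ₋₁ + pₖ₋₂, qₖ = aₖqₖ₋₁ + qₖ₋₂ (with p₋₁=1, p₋₂=0, q₋₁=0, q₋₂=1):
  k=0: a=23, p=23, q=1
  k=1: a=2, p=47, q=2
  k=2: a=15, p=728, q=31
  k=3: a=2, p=1503, q=64
  k=4: a=1, p=2231, q=95
  k=5: a=1, p=3734, q=159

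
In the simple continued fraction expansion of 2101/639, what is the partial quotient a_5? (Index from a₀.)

2

2101 = 3·639 + 184   →  a_0 = 3
639 = 3·184 + 87   →  a_1 = 3
184 = 2·87 + 10   →  a_2 = 2
87 = 8·10 + 7   →  a_3 = 8
10 = 1·7 + 3   →  a_4 = 1
7 = 2·3 + 1   →  a_5 = 2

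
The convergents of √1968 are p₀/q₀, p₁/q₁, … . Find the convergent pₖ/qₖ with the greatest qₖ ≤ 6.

√1968 = [44; 2, 1, 3, 5, 3, 1, 2, 88, …] (period length 8).
Convergents:
  p_0/q_0 = 44/1
  p_1/q_1 = 89/2
  p_2/q_2 = 133/3
  p_3/q_3 = 488/11
q_2 = 3 ≤ 6 < 11 = q_3, so the answer is 133/3.

133/3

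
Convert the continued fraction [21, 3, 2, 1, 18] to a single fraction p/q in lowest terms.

3983/187

Using pₖ = aₖpₖ₋₁ + pₖ₋₂ and qₖ = aₖqₖ₋₁ + qₖ₋₂:
  k=0: a=21, p=21, q=1
  k=1: a=3, p=64, q=3
  k=2: a=2, p=149, q=7
  k=3: a=1, p=213, q=10
  k=4: a=18, p=3983, q=187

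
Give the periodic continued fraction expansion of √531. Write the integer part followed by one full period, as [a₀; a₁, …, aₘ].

a₀ = ⌊√531⌋ = 23.

[23; 23, 46]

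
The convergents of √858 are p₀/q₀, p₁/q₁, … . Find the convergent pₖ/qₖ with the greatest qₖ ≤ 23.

√858 = [29; 3, 2, 3, 58, …] (period length 4).
Convergents:
  p_0/q_0 = 29/1
  p_1/q_1 = 88/3
  p_2/q_2 = 205/7
  p_3/q_3 = 703/24
q_2 = 7 ≤ 23 < 24 = q_3, so the answer is 205/7.

205/7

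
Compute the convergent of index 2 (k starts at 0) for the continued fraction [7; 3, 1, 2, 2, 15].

29/4

Using pₖ = aₖpₖ₋₁ + pₖ₋₂, qₖ = aₖqₖ₋₁ + qₖ₋₂ (with p₋₁=1, p₋₂=0, q₋₁=0, q₋₂=1):
  k=0: a=7, p=7, q=1
  k=1: a=3, p=22, q=3
  k=2: a=1, p=29, q=4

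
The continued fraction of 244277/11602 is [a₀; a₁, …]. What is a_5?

244277 = 21·11602 + 635   →  a_0 = 21
11602 = 18·635 + 172   →  a_1 = 18
635 = 3·172 + 119   →  a_2 = 3
172 = 1·119 + 53   →  a_3 = 1
119 = 2·53 + 13   →  a_4 = 2
53 = 4·13 + 1   →  a_5 = 4

4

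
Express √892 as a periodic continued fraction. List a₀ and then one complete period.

[29; 1, 6, 2, 14, 2, 6, 1, 58]

a₀ = ⌊√892⌋ = 29.
With m₀=0, d₀=1 and mₖ₊₁ = dₖaₖ − mₖ, dₖ₊₁ = (n − mₖ₊₁²)/dₖ, aₖ₊₁ = ⌊(a₀+mₖ₊₁)/dₖ₊₁⌋:
  k=1: m=29, d=51, a=1
  k=2: m=22, d=8, a=6
  k=3: m=26, d=27, a=2
  k=4: m=28, d=4, a=14
  k=5: m=28, d=27, a=2
  k=6: m=26, d=8, a=6
  k=7: m=22, d=51, a=1
  k=8: m=29, d=1, a=58
d=1 and a=2a₀=58 at k=8, so the next step gives (m, d) = (29, 51) again — its k=1 value — and the period has length 8.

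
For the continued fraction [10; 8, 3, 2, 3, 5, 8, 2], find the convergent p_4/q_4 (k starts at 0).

2014/199

Using pₖ = aₖpₖ₋₁ + pₖ₋₂, qₖ = aₖqₖ₋₁ + qₖ₋₂ (with p₋₁=1, p₋₂=0, q₋₁=0, q₋₂=1):
  k=0: a=10, p=10, q=1
  k=1: a=8, p=81, q=8
  k=2: a=3, p=253, q=25
  k=3: a=2, p=587, q=58
  k=4: a=3, p=2014, q=199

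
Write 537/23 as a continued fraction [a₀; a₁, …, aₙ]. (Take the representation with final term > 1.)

537 = 23·23 + 8
23 = 2·8 + 7
8 = 1·7 + 1
7 = 7·1 + 0  (stop)
So 537/23 = [23; 2, 1, 7].

[23; 2, 1, 7]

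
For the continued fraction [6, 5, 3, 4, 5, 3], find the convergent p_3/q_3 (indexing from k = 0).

Using pₖ = aₖpₖ₋₁ + pₖ₋₂, qₖ = aₖqₖ₋₁ + qₖ₋₂ (with p₋₁=1, p₋₂=0, q₋₁=0, q₋₂=1):
  k=0: a=6, p=6, q=1
  k=1: a=5, p=31, q=5
  k=2: a=3, p=99, q=16
  k=3: a=4, p=427, q=69

427/69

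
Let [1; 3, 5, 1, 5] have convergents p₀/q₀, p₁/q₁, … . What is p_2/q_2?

21/16

Using pₖ = aₖpₖ₋₁ + pₖ₋₂, qₖ = aₖqₖ₋₁ + qₖ₋₂ (with p₋₁=1, p₋₂=0, q₋₁=0, q₋₂=1):
  k=0: a=1, p=1, q=1
  k=1: a=3, p=4, q=3
  k=2: a=5, p=21, q=16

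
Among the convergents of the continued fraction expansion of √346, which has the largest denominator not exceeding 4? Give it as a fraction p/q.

√346 = [18; 1, 1, 1, 1, 36, …] (period length 5).
Convergents:
  p_0/q_0 = 18/1
  p_1/q_1 = 19/1
  p_2/q_2 = 37/2
  p_3/q_3 = 56/3
  p_4/q_4 = 93/5
q_3 = 3 ≤ 4 < 5 = q_4, so the answer is 56/3.

56/3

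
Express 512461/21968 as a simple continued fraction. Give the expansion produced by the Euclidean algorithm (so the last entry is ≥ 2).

512461 = 23×21968 + 7197
21968 = 3×7197 + 377
7197 = 19×377 + 34
377 = 11×34 + 3
34 = 11×3 + 1
3 = 3×1 + 0  (stop)
So 512461/21968 = [23; 3, 19, 11, 11, 3].

[23; 3, 19, 11, 11, 3]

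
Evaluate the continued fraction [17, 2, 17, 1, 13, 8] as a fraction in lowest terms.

Fold from the inside: start with 8/1.
  13 + 1/8 = 105/8
  1 + 8/105 = 113/105
  17 + 105/113 = 2026/113
  2 + 113/2026 = 4165/2026
  17 + 2026/4165 = 72831/4165

72831/4165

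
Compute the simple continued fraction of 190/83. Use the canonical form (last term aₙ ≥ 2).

190 = 2×83 + 24
83 = 3×24 + 11
24 = 2×11 + 2
11 = 5×2 + 1
2 = 2×1 + 0  (stop)
So 190/83 = [2; 3, 2, 5, 2].

[2; 3, 2, 5, 2]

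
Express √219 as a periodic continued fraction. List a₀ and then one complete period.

[14; 1, 3, 1, 28]

a₀ = ⌊√219⌋ = 14.
With m₀=0, d₀=1 and mₖ₊₁ = dₖaₖ − mₖ, dₖ₊₁ = (n − mₖ₊₁²)/dₖ, aₖ₊₁ = ⌊(a₀+mₖ₊₁)/dₖ₊₁⌋:
  k=1: m=14, d=23, a=1
  k=2: m=9, d=6, a=3
  k=3: m=9, d=23, a=1
  k=4: m=14, d=1, a=28
d=1 and a=2a₀=28 at k=4, so the next step gives (m, d) = (14, 23) again — its k=1 value — and the period has length 4.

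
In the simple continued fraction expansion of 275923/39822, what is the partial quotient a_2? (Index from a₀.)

13

275923 = 6·39822 + 36991   →  a_0 = 6
39822 = 1·36991 + 2831   →  a_1 = 1
36991 = 13·2831 + 188   →  a_2 = 13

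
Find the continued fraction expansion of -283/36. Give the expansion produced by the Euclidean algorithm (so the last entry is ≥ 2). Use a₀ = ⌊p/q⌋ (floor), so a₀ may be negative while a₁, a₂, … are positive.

-283 = -8×36 + 5
36 = 7×5 + 1
5 = 5×1 + 0  (stop)
So -283/36 = [-8; 7, 5].

[-8; 7, 5]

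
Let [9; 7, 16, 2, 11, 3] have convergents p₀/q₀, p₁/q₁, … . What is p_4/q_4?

Using pₖ = aₖpₖ₋₁ + pₖ₋₂, qₖ = aₖqₖ₋₁ + qₖ₋₂ (with p₋₁=1, p₋₂=0, q₋₁=0, q₋₂=1):
  k=0: a=9, p=9, q=1
  k=1: a=7, p=64, q=7
  k=2: a=16, p=1033, q=113
  k=3: a=2, p=2130, q=233
  k=4: a=11, p=24463, q=2676

24463/2676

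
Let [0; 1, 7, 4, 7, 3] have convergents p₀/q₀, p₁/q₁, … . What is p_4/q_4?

210/239

Using pₖ = aₖpₖ₋₁ + pₖ₋₂, qₖ = aₖqₖ₋₁ + qₖ₋₂ (with p₋₁=1, p₋₂=0, q₋₁=0, q₋₂=1):
  k=0: a=0, p=0, q=1
  k=1: a=1, p=1, q=1
  k=2: a=7, p=7, q=8
  k=3: a=4, p=29, q=33
  k=4: a=7, p=210, q=239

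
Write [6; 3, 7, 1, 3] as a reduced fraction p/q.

Using pₖ = aₖpₖ₋₁ + pₖ₋₂ and qₖ = aₖqₖ₋₁ + qₖ₋₂:
  k=0: a=6, p=6, q=1
  k=1: a=3, p=19, q=3
  k=2: a=7, p=139, q=22
  k=3: a=1, p=158, q=25
  k=4: a=3, p=613, q=97

613/97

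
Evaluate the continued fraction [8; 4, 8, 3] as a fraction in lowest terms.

Fold from the inside: start with 3/1.
  8 + 1/3 = 25/3
  4 + 3/25 = 103/25
  8 + 25/103 = 849/103

849/103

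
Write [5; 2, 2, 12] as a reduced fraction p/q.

335/62

Fold from the inside: start with 12/1.
  2 + 1/12 = 25/12
  2 + 12/25 = 62/25
  5 + 25/62 = 335/62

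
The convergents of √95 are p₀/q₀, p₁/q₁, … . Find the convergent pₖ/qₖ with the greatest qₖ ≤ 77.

√95 = [9; 1, 2, 1, 18, …] (period length 4).
Convergents:
  p_0/q_0 = 9/1
  p_1/q_1 = 10/1
  p_2/q_2 = 29/3
  p_3/q_3 = 39/4
  p_4/q_4 = 731/75
  p_5/q_5 = 770/79
q_4 = 75 ≤ 77 < 79 = q_5, so the answer is 731/75.

731/75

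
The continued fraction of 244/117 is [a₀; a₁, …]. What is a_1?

11

244 = 2·117 + 10   →  a_0 = 2
117 = 11·10 + 7   →  a_1 = 11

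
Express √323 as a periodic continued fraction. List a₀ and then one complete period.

[17; 1, 34]

a₀ = ⌊√323⌋ = 17.
With m₀=0, d₀=1 and mₖ₊₁ = dₖaₖ − mₖ, dₖ₊₁ = (n − mₖ₊₁²)/dₖ, aₖ₊₁ = ⌊(a₀+mₖ₊₁)/dₖ₊₁⌋:
  k=1: m=17, d=34, a=1
  k=2: m=17, d=1, a=34
d=1 and a=2a₀=34 at k=2, so the next step gives (m, d) = (17, 34) again — its k=1 value — and the period has length 2.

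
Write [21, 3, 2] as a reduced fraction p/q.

149/7

Using pₖ = aₖpₖ₋₁ + pₖ₋₂ and qₖ = aₖqₖ₋₁ + qₖ₋₂:
  k=0: a=21, p=21, q=1
  k=1: a=3, p=64, q=3
  k=2: a=2, p=149, q=7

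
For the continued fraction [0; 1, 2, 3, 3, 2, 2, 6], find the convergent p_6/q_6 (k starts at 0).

129/185

Using pₖ = aₖpₖ₋₁ + pₖ₋₂, qₖ = aₖqₖ₋₁ + qₖ₋₂ (with p₋₁=1, p₋₂=0, q₋₁=0, q₋₂=1):
  k=0: a=0, p=0, q=1
  k=1: a=1, p=1, q=1
  k=2: a=2, p=2, q=3
  k=3: a=3, p=7, q=10
  k=4: a=3, p=23, q=33
  k=5: a=2, p=53, q=76
  k=6: a=2, p=129, q=185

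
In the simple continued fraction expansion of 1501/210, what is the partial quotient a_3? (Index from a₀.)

3

1501 = 7·210 + 31   →  a_0 = 7
210 = 6·31 + 24   →  a_1 = 6
31 = 1·24 + 7   →  a_2 = 1
24 = 3·7 + 3   →  a_3 = 3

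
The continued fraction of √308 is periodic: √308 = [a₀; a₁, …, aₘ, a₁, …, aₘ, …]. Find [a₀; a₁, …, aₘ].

a₀ = ⌊√308⌋ = 17.
With m₀=0, d₀=1 and mₖ₊₁ = dₖaₖ − mₖ, dₖ₊₁ = (n − mₖ₊₁²)/dₖ, aₖ₊₁ = ⌊(a₀+mₖ₊₁)/dₖ₊₁⌋:
  k=1: m=17, d=19, a=1
  k=2: m=2, d=16, a=1
  k=3: m=14, d=7, a=4
  k=4: m=14, d=16, a=1
  k=5: m=2, d=19, a=1
  k=6: m=17, d=1, a=34
d=1 and a=2a₀=34 at k=6, so the next step gives (m, d) = (17, 19) again — its k=1 value — and the period has length 6.

[17; 1, 1, 4, 1, 1, 34]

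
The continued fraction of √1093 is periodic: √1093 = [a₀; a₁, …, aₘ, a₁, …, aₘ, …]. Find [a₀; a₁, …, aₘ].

[33; 16, 1, 1, 16, 66]

a₀ = ⌊√1093⌋ = 33.
With m₀=0, d₀=1 and mₖ₊₁ = dₖaₖ − mₖ, dₖ₊₁ = (n − mₖ₊₁²)/dₖ, aₖ₊₁ = ⌊(a₀+mₖ₊₁)/dₖ₊₁⌋:
  k=1: m=33, d=4, a=16
  k=2: m=31, d=33, a=1
  k=3: m=2, d=33, a=1
  k=4: m=31, d=4, a=16
  k=5: m=33, d=1, a=66
d=1 and a=2a₀=66 at k=5, so the next step gives (m, d) = (33, 4) again — its k=1 value — and the period has length 5.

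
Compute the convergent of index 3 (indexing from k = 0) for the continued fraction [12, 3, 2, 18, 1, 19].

1585/129

Using pₖ = aₖpₖ₋₁ + pₖ₋₂, qₖ = aₖqₖ₋₁ + qₖ₋₂ (with p₋₁=1, p₋₂=0, q₋₁=0, q₋₂=1):
  k=0: a=12, p=12, q=1
  k=1: a=3, p=37, q=3
  k=2: a=2, p=86, q=7
  k=3: a=18, p=1585, q=129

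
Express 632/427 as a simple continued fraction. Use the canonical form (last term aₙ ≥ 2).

632 = 1·427 + 205
427 = 2·205 + 17
205 = 12·17 + 1
17 = 17·1 + 0  (stop)
So 632/427 = [1; 2, 12, 17].

[1; 2, 12, 17]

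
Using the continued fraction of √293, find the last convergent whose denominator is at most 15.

√293 = [17; 8, 1, 1, 8, 34, …] (period length 5).
Convergents:
  p_0/q_0 = 17/1
  p_1/q_1 = 137/8
  p_2/q_2 = 154/9
  p_3/q_3 = 291/17
q_2 = 9 ≤ 15 < 17 = q_3, so the answer is 154/9.

154/9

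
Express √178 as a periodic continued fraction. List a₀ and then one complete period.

[13; 2, 1, 12, 1, 2, 26]

a₀ = ⌊√178⌋ = 13.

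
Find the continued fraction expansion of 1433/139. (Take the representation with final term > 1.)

1433 = 10·139 + 43
139 = 3·43 + 10
43 = 4·10 + 3
10 = 3·3 + 1
3 = 3·1 + 0  (stop)
So 1433/139 = [10; 3, 4, 3, 3].

[10; 3, 4, 3, 3]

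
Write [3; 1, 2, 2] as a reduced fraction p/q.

Using pₖ = aₖpₖ₋₁ + pₖ₋₂ and qₖ = aₖqₖ₋₁ + qₖ₋₂:
  k=0: a=3, p=3, q=1
  k=1: a=1, p=4, q=1
  k=2: a=2, p=11, q=3
  k=3: a=2, p=26, q=7

26/7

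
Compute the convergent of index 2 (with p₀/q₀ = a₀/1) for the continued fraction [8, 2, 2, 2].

42/5

Using pₖ = aₖpₖ₋₁ + pₖ₋₂, qₖ = aₖqₖ₋₁ + qₖ₋₂ (with p₋₁=1, p₋₂=0, q₋₁=0, q₋₂=1):
  k=0: a=8, p=8, q=1
  k=1: a=2, p=17, q=2
  k=2: a=2, p=42, q=5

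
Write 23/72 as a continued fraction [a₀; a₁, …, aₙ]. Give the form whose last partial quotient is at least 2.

23 = 0×72 + 23
72 = 3×23 + 3
23 = 7×3 + 2
3 = 1×2 + 1
2 = 2×1 + 0  (stop)
So 23/72 = [0; 3, 7, 1, 2].

[0; 3, 7, 1, 2]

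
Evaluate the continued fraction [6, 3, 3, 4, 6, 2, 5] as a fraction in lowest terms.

19934/3163

Fold from the inside: start with 5/1.
  2 + 1/5 = 11/5
  6 + 5/11 = 71/11
  4 + 11/71 = 295/71
  3 + 71/295 = 956/295
  3 + 295/956 = 3163/956
  6 + 956/3163 = 19934/3163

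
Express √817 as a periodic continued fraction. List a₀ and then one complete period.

[28; 1, 1, 2, 1, 1, 56]

a₀ = ⌊√817⌋ = 28.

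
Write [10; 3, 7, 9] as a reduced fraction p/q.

Using pₖ = aₖpₖ₋₁ + pₖ₋₂ and qₖ = aₖqₖ₋₁ + qₖ₋₂:
  k=0: a=10, p=10, q=1
  k=1: a=3, p=31, q=3
  k=2: a=7, p=227, q=22
  k=3: a=9, p=2074, q=201

2074/201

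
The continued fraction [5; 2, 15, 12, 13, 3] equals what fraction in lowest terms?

Using pₖ = aₖpₖ₋₁ + pₖ₋₂ and qₖ = aₖqₖ₋₁ + qₖ₋₂:
  k=0: a=5, p=5, q=1
  k=1: a=2, p=11, q=2
  k=2: a=15, p=170, q=31
  k=3: a=12, p=2051, q=374
  k=4: a=13, p=26833, q=4893
  k=5: a=3, p=82550, q=15053

82550/15053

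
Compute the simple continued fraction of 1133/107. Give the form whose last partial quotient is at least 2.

[10; 1, 1, 2, 3, 6]

1133 = 10·107 + 63
107 = 1·63 + 44
63 = 1·44 + 19
44 = 2·19 + 6
19 = 3·6 + 1
6 = 6·1 + 0  (stop)
So 1133/107 = [10; 1, 1, 2, 3, 6].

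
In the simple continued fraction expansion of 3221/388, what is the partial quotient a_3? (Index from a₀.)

3221 = 8·388 + 117   →  a_0 = 8
388 = 3·117 + 37   →  a_1 = 3
117 = 3·37 + 6   →  a_2 = 3
37 = 6·6 + 1   →  a_3 = 6

6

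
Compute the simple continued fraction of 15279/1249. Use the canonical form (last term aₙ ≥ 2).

15279 = 12*1249 + 291
1249 = 4*291 + 85
291 = 3*85 + 36
85 = 2*36 + 13
36 = 2*13 + 10
13 = 1*10 + 3
10 = 3*3 + 1
3 = 3*1 + 0  (stop)
So 15279/1249 = [12; 4, 3, 2, 2, 1, 3, 3].

[12; 4, 3, 2, 2, 1, 3, 3]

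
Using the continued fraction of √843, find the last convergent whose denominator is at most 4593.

√843 = [29; 29, 58, …] (period length 2).
Convergents:
  p_0/q_0 = 29/1
  p_1/q_1 = 842/29
  p_2/q_2 = 48865/1683
  p_3/q_3 = 1417927/48836
q_2 = 1683 ≤ 4593 < 48836 = q_3, so the answer is 48865/1683.

48865/1683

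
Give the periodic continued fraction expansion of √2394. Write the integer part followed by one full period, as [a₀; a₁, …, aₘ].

a₀ = ⌊√2394⌋ = 48.
With m₀=0, d₀=1 and mₖ₊₁ = dₖaₖ − mₖ, dₖ₊₁ = (n − mₖ₊₁²)/dₖ, aₖ₊₁ = ⌊(a₀+mₖ₊₁)/dₖ₊₁⌋:
  k=1: m=48, d=90, a=1
  k=2: m=42, d=7, a=12
  k=3: m=42, d=90, a=1
  k=4: m=48, d=1, a=96
d=1 and a=2a₀=96 at k=4, so the next step gives (m, d) = (48, 90) again — its k=1 value — and the period has length 4.

[48; 1, 12, 1, 96]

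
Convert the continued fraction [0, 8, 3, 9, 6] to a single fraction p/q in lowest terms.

Using pₖ = aₖpₖ₋₁ + pₖ₋₂ and qₖ = aₖqₖ₋₁ + qₖ₋₂:
  k=0: a=0, p=0, q=1
  k=1: a=8, p=1, q=8
  k=2: a=3, p=3, q=25
  k=3: a=9, p=28, q=233
  k=4: a=6, p=171, q=1423

171/1423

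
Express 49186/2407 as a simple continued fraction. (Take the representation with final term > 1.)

49186 = 20*2407 + 1046
2407 = 2*1046 + 315
1046 = 3*315 + 101
315 = 3*101 + 12
101 = 8*12 + 5
12 = 2*5 + 2
5 = 2*2 + 1
2 = 2*1 + 0  (stop)
So 49186/2407 = [20; 2, 3, 3, 8, 2, 2, 2].

[20; 2, 3, 3, 8, 2, 2, 2]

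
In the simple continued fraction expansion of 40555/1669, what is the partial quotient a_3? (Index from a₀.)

1

40555 = 24·1669 + 499   →  a_0 = 24
1669 = 3·499 + 172   →  a_1 = 3
499 = 2·172 + 155   →  a_2 = 2
172 = 1·155 + 17   →  a_3 = 1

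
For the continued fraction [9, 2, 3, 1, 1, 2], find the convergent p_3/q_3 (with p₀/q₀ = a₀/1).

Using pₖ = aₖpₖ₋₁ + pₖ₋₂, qₖ = aₖqₖ₋₁ + qₖ₋₂ (with p₋₁=1, p₋₂=0, q₋₁=0, q₋₂=1):
  k=0: a=9, p=9, q=1
  k=1: a=2, p=19, q=2
  k=2: a=3, p=66, q=7
  k=3: a=1, p=85, q=9

85/9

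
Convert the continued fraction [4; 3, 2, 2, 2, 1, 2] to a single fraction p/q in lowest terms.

674/157

Fold from the inside: start with 2/1.
  1 + 1/2 = 3/2
  2 + 2/3 = 8/3
  2 + 3/8 = 19/8
  2 + 8/19 = 46/19
  3 + 19/46 = 157/46
  4 + 46/157 = 674/157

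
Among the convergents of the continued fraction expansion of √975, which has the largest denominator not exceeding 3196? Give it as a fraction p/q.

√975 = [31; 4, 2, 4, 62, …] (period length 4).
Convergents:
  p_0/q_0 = 31/1
  p_1/q_1 = 125/4
  p_2/q_2 = 281/9
  p_3/q_3 = 1249/40
  p_4/q_4 = 77719/2489
  p_5/q_5 = 312125/9996
q_4 = 2489 ≤ 3196 < 9996 = q_5, so the answer is 77719/2489.

77719/2489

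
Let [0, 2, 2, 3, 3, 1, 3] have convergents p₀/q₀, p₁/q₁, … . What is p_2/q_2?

Using pₖ = aₖpₖ₋₁ + pₖ₋₂, qₖ = aₖqₖ₋₁ + qₖ₋₂ (with p₋₁=1, p₋₂=0, q₋₁=0, q₋₂=1):
  k=0: a=0, p=0, q=1
  k=1: a=2, p=1, q=2
  k=2: a=2, p=2, q=5

2/5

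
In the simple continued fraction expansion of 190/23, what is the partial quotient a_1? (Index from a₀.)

3

190 = 8·23 + 6   →  a_0 = 8
23 = 3·6 + 5   →  a_1 = 3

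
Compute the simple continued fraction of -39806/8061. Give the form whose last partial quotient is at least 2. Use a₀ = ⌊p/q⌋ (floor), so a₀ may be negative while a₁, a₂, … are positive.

[-5; 16, 6, 2, 12, 3]

-39806 = -5×8061 + 499
8061 = 16×499 + 77
499 = 6×77 + 37
77 = 2×37 + 3
37 = 12×3 + 1
3 = 3×1 + 0  (stop)
So -39806/8061 = [-5; 16, 6, 2, 12, 3].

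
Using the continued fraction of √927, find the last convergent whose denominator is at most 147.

1431/47

√927 = [30; 2, 4, 5, 3, 5, 4, 2, 60, …] (period length 8).
Convergents:
  p_0/q_0 = 30/1
  p_1/q_1 = 61/2
  p_2/q_2 = 274/9
  p_3/q_3 = 1431/47
  p_4/q_4 = 4567/150
q_3 = 47 ≤ 147 < 150 = q_4, so the answer is 1431/47.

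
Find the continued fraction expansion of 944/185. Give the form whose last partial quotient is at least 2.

[5; 9, 1, 2, 1, 4]

944 = 5×185 + 19
185 = 9×19 + 14
19 = 1×14 + 5
14 = 2×5 + 4
5 = 1×4 + 1
4 = 4×1 + 0  (stop)
So 944/185 = [5; 9, 1, 2, 1, 4].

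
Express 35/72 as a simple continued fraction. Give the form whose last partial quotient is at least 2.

35 = 0×72 + 35
72 = 2×35 + 2
35 = 17×2 + 1
2 = 2×1 + 0  (stop)
So 35/72 = [0; 2, 17, 2].

[0; 2, 17, 2]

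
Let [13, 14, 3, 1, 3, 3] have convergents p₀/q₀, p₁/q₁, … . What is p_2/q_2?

562/43

Using pₖ = aₖpₖ₋₁ + pₖ₋₂, qₖ = aₖqₖ₋₁ + qₖ₋₂ (with p₋₁=1, p₋₂=0, q₋₁=0, q₋₂=1):
  k=0: a=13, p=13, q=1
  k=1: a=14, p=183, q=14
  k=2: a=3, p=562, q=43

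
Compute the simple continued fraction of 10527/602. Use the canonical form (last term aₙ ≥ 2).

[17; 2, 18, 3, 5]

10527 = 17×602 + 293
602 = 2×293 + 16
293 = 18×16 + 5
16 = 3×5 + 1
5 = 5×1 + 0  (stop)
So 10527/602 = [17; 2, 18, 3, 5].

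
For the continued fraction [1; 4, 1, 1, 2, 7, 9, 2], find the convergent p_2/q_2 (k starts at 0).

6/5

Using pₖ = aₖpₖ₋₁ + pₖ₋₂, qₖ = aₖqₖ₋₁ + qₖ₋₂ (with p₋₁=1, p₋₂=0, q₋₁=0, q₋₂=1):
  k=0: a=1, p=1, q=1
  k=1: a=4, p=5, q=4
  k=2: a=1, p=6, q=5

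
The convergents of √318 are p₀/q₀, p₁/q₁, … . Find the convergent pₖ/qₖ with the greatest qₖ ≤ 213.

√318 = [17; 1, 4, 1, 34, …] (period length 4).
Convergents:
  p_0/q_0 = 17/1
  p_1/q_1 = 18/1
  p_2/q_2 = 89/5
  p_3/q_3 = 107/6
  p_4/q_4 = 3727/209
  p_5/q_5 = 3834/215
q_4 = 209 ≤ 213 < 215 = q_5, so the answer is 3727/209.

3727/209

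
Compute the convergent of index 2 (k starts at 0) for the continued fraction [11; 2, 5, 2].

Using pₖ = aₖpₖ₋₁ + pₖ₋₂, qₖ = aₖqₖ₋₁ + qₖ₋₂ (with p₋₁=1, p₋₂=0, q₋₁=0, q₋₂=1):
  k=0: a=11, p=11, q=1
  k=1: a=2, p=23, q=2
  k=2: a=5, p=126, q=11

126/11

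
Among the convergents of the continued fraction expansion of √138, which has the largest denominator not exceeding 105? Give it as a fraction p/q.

1116/95

√138 = [11; 1, 2, 1, 22, …] (period length 4).
Convergents:
  p_0/q_0 = 11/1
  p_1/q_1 = 12/1
  p_2/q_2 = 35/3
  p_3/q_3 = 47/4
  p_4/q_4 = 1069/91
  p_5/q_5 = 1116/95
  p_6/q_6 = 3301/281
q_5 = 95 ≤ 105 < 281 = q_6, so the answer is 1116/95.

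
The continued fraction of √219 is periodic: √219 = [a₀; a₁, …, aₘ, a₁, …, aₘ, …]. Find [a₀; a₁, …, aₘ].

a₀ = ⌊√219⌋ = 14.
With m₀=0, d₀=1 and mₖ₊₁ = dₖaₖ − mₖ, dₖ₊₁ = (n − mₖ₊₁²)/dₖ, aₖ₊₁ = ⌊(a₀+mₖ₊₁)/dₖ₊₁⌋:
  k=1: m=14, d=23, a=1
  k=2: m=9, d=6, a=3
  k=3: m=9, d=23, a=1
  k=4: m=14, d=1, a=28
d=1 and a=2a₀=28 at k=4, so the next step gives (m, d) = (14, 23) again — its k=1 value — and the period has length 4.

[14; 1, 3, 1, 28]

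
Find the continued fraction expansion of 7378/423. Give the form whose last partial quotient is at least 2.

[17; 2, 3, 1, 4, 2, 4]

7378 = 17×423 + 187
423 = 2×187 + 49
187 = 3×49 + 40
49 = 1×40 + 9
40 = 4×9 + 4
9 = 2×4 + 1
4 = 4×1 + 0  (stop)
So 7378/423 = [17; 2, 3, 1, 4, 2, 4].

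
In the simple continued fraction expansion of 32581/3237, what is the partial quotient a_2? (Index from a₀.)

32581 = 10·3237 + 211   →  a_0 = 10
3237 = 15·211 + 72   →  a_1 = 15
211 = 2·72 + 67   →  a_2 = 2

2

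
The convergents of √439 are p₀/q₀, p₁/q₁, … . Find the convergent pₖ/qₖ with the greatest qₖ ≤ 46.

√439 = [20; 1, 19, 1, 40, …] (period length 4).
Convergents:
  p_0/q_0 = 20/1
  p_1/q_1 = 21/1
  p_2/q_2 = 419/20
  p_3/q_3 = 440/21
  p_4/q_4 = 18019/860
q_3 = 21 ≤ 46 < 860 = q_4, so the answer is 440/21.

440/21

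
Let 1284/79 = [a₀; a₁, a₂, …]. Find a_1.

3

1284 = 16·79 + 20   →  a_0 = 16
79 = 3·20 + 19   →  a_1 = 3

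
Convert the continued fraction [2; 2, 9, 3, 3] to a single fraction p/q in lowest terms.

Fold from the inside: start with 3/1.
  3 + 1/3 = 10/3
  9 + 3/10 = 93/10
  2 + 10/93 = 196/93
  2 + 93/196 = 485/196

485/196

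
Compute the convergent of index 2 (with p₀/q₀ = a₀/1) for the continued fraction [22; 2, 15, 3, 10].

Using pₖ = aₖpₖ₋₁ + pₖ₋₂, qₖ = aₖqₖ₋₁ + qₖ₋₂ (with p₋₁=1, p₋₂=0, q₋₁=0, q₋₂=1):
  k=0: a=22, p=22, q=1
  k=1: a=2, p=45, q=2
  k=2: a=15, p=697, q=31

697/31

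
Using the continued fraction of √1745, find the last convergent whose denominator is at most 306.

√1745 = [41; 1, 3, 2, 2, 3, 1, 82, …] (period length 7).
Convergents:
  p_0/q_0 = 41/1
  p_1/q_1 = 42/1
  p_2/q_2 = 167/4
  p_3/q_3 = 376/9
  p_4/q_4 = 919/22
  p_5/q_5 = 3133/75
  p_6/q_6 = 4052/97
  p_7/q_7 = 335397/8029
q_6 = 97 ≤ 306 < 8029 = q_7, so the answer is 4052/97.

4052/97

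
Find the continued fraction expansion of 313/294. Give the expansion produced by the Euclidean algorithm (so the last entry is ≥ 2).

313 = 1×294 + 19
294 = 15×19 + 9
19 = 2×9 + 1
9 = 9×1 + 0  (stop)
So 313/294 = [1; 15, 2, 9].

[1; 15, 2, 9]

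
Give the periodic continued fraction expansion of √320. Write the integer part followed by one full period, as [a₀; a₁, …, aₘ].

[17; 1, 7, 1, 34]

a₀ = ⌊√320⌋ = 17.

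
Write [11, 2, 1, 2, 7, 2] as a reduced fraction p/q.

1433/126

Using pₖ = aₖpₖ₋₁ + pₖ₋₂ and qₖ = aₖqₖ₋₁ + qₖ₋₂:
  k=0: a=11, p=11, q=1
  k=1: a=2, p=23, q=2
  k=2: a=1, p=34, q=3
  k=3: a=2, p=91, q=8
  k=4: a=7, p=671, q=59
  k=5: a=2, p=1433, q=126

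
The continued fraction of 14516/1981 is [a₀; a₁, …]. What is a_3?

14516 = 7·1981 + 649   →  a_0 = 7
1981 = 3·649 + 34   →  a_1 = 3
649 = 19·34 + 3   →  a_2 = 19
34 = 11·3 + 1   →  a_3 = 11

11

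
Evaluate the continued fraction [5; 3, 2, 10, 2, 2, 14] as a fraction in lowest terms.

28865/5459

Using pₖ = aₖpₖ₋₁ + pₖ₋₂ and qₖ = aₖqₖ₋₁ + qₖ₋₂:
  k=0: a=5, p=5, q=1
  k=1: a=3, p=16, q=3
  k=2: a=2, p=37, q=7
  k=3: a=10, p=386, q=73
  k=4: a=2, p=809, q=153
  k=5: a=2, p=2004, q=379
  k=6: a=14, p=28865, q=5459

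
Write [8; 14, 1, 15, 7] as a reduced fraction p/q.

13617/1688

Using pₖ = aₖpₖ₋₁ + pₖ₋₂ and qₖ = aₖqₖ₋₁ + qₖ₋₂:
  k=0: a=8, p=8, q=1
  k=1: a=14, p=113, q=14
  k=2: a=1, p=121, q=15
  k=3: a=15, p=1928, q=239
  k=4: a=7, p=13617, q=1688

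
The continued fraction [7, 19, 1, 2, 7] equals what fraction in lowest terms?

3053/433

Fold from the inside: start with 7/1.
  2 + 1/7 = 15/7
  1 + 7/15 = 22/15
  19 + 15/22 = 433/22
  7 + 22/433 = 3053/433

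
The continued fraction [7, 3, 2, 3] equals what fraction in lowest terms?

175/24

Using pₖ = aₖpₖ₋₁ + pₖ₋₂ and qₖ = aₖqₖ₋₁ + qₖ₋₂:
  k=0: a=7, p=7, q=1
  k=1: a=3, p=22, q=3
  k=2: a=2, p=51, q=7
  k=3: a=3, p=175, q=24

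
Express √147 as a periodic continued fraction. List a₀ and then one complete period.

a₀ = ⌊√147⌋ = 12.
With m₀=0, d₀=1 and mₖ₊₁ = dₖaₖ − mₖ, dₖ₊₁ = (n − mₖ₊₁²)/dₖ, aₖ₊₁ = ⌊(a₀+mₖ₊₁)/dₖ₊₁⌋:
  k=1: m=12, d=3, a=8
  k=2: m=12, d=1, a=24
d=1 and a=2a₀=24 at k=2, so the next step gives (m, d) = (12, 3) again — its k=1 value — and the period has length 2.

[12; 8, 24]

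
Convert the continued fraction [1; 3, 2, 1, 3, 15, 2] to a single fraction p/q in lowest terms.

Fold from the inside: start with 2/1.
  15 + 1/2 = 31/2
  3 + 2/31 = 95/31
  1 + 31/95 = 126/95
  2 + 95/126 = 347/126
  3 + 126/347 = 1167/347
  1 + 347/1167 = 1514/1167

1514/1167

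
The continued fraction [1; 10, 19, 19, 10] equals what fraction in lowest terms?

40220/36581

Fold from the inside: start with 10/1.
  19 + 1/10 = 191/10
  19 + 10/191 = 3639/191
  10 + 191/3639 = 36581/3639
  1 + 3639/36581 = 40220/36581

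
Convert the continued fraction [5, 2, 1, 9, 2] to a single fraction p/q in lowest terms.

326/61

Using pₖ = aₖpₖ₋₁ + pₖ₋₂ and qₖ = aₖqₖ₋₁ + qₖ₋₂:
  k=0: a=5, p=5, q=1
  k=1: a=2, p=11, q=2
  k=2: a=1, p=16, q=3
  k=3: a=9, p=155, q=29
  k=4: a=2, p=326, q=61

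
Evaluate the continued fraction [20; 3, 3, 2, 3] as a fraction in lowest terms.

Using pₖ = aₖpₖ₋₁ + pₖ₋₂ and qₖ = aₖqₖ₋₁ + qₖ₋₂:
  k=0: a=20, p=20, q=1
  k=1: a=3, p=61, q=3
  k=2: a=3, p=203, q=10
  k=3: a=2, p=467, q=23
  k=4: a=3, p=1604, q=79

1604/79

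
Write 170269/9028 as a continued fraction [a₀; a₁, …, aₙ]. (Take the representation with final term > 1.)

170269 = 18×9028 + 7765
9028 = 1×7765 + 1263
7765 = 6×1263 + 187
1263 = 6×187 + 141
187 = 1×141 + 46
141 = 3×46 + 3
46 = 15×3 + 1
3 = 3×1 + 0  (stop)
So 170269/9028 = [18; 1, 6, 6, 1, 3, 15, 3].

[18; 1, 6, 6, 1, 3, 15, 3]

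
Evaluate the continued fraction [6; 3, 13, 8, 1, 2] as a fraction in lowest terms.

Using pₖ = aₖpₖ₋₁ + pₖ₋₂ and qₖ = aₖqₖ₋₁ + qₖ₋₂:
  k=0: a=6, p=6, q=1
  k=1: a=3, p=19, q=3
  k=2: a=13, p=253, q=40
  k=3: a=8, p=2043, q=323
  k=4: a=1, p=2296, q=363
  k=5: a=2, p=6635, q=1049

6635/1049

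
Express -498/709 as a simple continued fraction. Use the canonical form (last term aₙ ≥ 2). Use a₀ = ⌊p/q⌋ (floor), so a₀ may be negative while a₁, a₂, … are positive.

[-1; 3, 2, 1, 3, 2, 8]

-498 = -1*709 + 211
709 = 3*211 + 76
211 = 2*76 + 59
76 = 1*59 + 17
59 = 3*17 + 8
17 = 2*8 + 1
8 = 8*1 + 0  (stop)
So -498/709 = [-1; 3, 2, 1, 3, 2, 8].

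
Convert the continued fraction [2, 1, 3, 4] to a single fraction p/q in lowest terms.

47/17

Using pₖ = aₖpₖ₋₁ + pₖ₋₂ and qₖ = aₖqₖ₋₁ + qₖ₋₂:
  k=0: a=2, p=2, q=1
  k=1: a=1, p=3, q=1
  k=2: a=3, p=11, q=4
  k=3: a=4, p=47, q=17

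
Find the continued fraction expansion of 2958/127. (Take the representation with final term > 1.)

2958 = 23·127 + 37
127 = 3·37 + 16
37 = 2·16 + 5
16 = 3·5 + 1
5 = 5·1 + 0  (stop)
So 2958/127 = [23; 3, 2, 3, 5].

[23; 3, 2, 3, 5]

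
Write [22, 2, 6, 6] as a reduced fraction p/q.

1797/80

Using pₖ = aₖpₖ₋₁ + pₖ₋₂ and qₖ = aₖqₖ₋₁ + qₖ₋₂:
  k=0: a=22, p=22, q=1
  k=1: a=2, p=45, q=2
  k=2: a=6, p=292, q=13
  k=3: a=6, p=1797, q=80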